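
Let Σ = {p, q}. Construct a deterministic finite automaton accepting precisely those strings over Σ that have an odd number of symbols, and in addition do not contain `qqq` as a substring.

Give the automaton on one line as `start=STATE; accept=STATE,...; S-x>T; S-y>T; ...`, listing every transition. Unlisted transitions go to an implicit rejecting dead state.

Handle the two conditions separately and then intersect. The first has 2 states tracking the input length modulo 2; the second has 4 states tracking partial matches of the forbidden pattern `qqq`. A product state is a pair (one from each), accepting exactly when both do.
8 states suffice.
        p   q  
>  s0   s1  s2 
 * s1   s0  s3 
 * s2   s0  s4 
   s3   s1  s5 
   s4   s1  s6 
 * s5   s0  s7 
   s6   s7  s7 
   s7   s6  s6 
(> = start, * = accepting)

start=s0; accept=s1,s2,s5; s0-p>s1; s0-q>s2; s1-p>s0; s1-q>s3; s2-p>s0; s2-q>s4; s3-p>s1; s3-q>s5; s4-p>s1; s4-q>s6; s5-p>s0; s5-q>s7; s6-p>s7; s6-q>s7; s7-p>s6; s7-q>s6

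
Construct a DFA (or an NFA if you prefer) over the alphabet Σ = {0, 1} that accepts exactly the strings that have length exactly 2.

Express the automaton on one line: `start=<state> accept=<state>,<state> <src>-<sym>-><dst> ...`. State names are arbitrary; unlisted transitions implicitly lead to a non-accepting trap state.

Count input length up to 3: every symbol moves from A toward D, which means 'more than 2' and absorbs. Accept from {C}.
With 4 states:
       0  1 
>  A   B  B 
   B   C  C 
 * C   D  D 
   D   D  D 
(> = start, * = accepting)

start=A accept=C A-0->B A-1->B B-0->C B-1->C C-0->D C-1->D D-0->D D-1->D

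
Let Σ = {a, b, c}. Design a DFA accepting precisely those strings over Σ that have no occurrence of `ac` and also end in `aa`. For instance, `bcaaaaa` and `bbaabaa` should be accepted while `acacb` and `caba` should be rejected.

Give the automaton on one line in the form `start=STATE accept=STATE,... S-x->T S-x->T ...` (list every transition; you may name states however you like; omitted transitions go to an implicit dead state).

start=S0 accept=S2 S0-a->S1 S0-b->S0 S0-c->S0 S1-a->S2 S1-b->S0 S1-c->S3 S2-a->S2 S2-b->S0 S2-c->S3 S3-a->S3 S3-b->S3 S3-c->S3

Handle the two conditions separately and then intersect. The first has 3 states tracking partial matches of the forbidden pattern `ac`; the second has 3 states tracking how much of the suffix `aa` has currently been matched. A product state is a pair (one from each), accepting exactly when both do. Equivalent product states are then merged.
With 4 states:
        a   b   c  
>  S0   S1  S0  S0 
   S1   S2  S0  S3 
 * S2   S2  S0  S3 
   S3   S3  S3  S3 
(> = start, * = accepting)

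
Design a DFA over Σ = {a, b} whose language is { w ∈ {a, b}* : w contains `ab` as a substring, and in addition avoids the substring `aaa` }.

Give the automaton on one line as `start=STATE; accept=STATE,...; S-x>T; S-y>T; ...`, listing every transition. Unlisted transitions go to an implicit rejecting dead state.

start=s0; accept=s3,s5,s6; s0-a>s1; s0-b>s0; s1-a>s2; s1-b>s3; s2-a>s4; s2-b>s3; s3-a>s5; s3-b>s3; s4-a>s4; s4-b>s4; s5-a>s6; s5-b>s3; s6-a>s4; s6-b>s3

Handle the two conditions separately and then intersect. One (3 states) tracks whether and how much of `ab` has been seen; the other (4 states) tracks partial matches of the forbidden pattern `aaa`. Each combined state is a pair, one component from each; accept when both components accept. Minimizing collapses redundant product states.
        a   b  
>  s0   s1  s0 
   s1   s2  s3 
   s2   s4  s3 
 * s3   s5  s3 
   s4   s4  s4 
 * s5   s6  s3 
 * s6   s4  s3 
(> = start, * = accepting)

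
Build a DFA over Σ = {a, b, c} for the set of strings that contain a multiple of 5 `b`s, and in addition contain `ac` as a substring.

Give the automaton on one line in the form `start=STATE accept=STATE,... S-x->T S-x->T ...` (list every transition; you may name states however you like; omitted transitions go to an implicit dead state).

start=q0 accept=q3 q0-a->q1 q0-b->q2 q0-c->q0 q1-a->q1 q1-b->q2 q1-c->q3 q2-a->q4 q2-b->q5 q2-c->q2 q3-a->q3 q3-b->q6 q3-c->q3 q4-a->q4 q4-b->q5 q4-c->q6 q5-a->q7 q5-b->q8 q5-c->q5 q6-a->q6 q6-b->q9 q6-c->q6 q7-a->q7 q7-b->q8 q7-c->q9 q8-a->q10 q8-b->q11 q8-c->q8 q9-a->q9 q9-b->q12 q9-c->q9 q10-a->q10 q10-b->q11 q10-c->q12 q11-a->q13 q11-b->q0 q11-c->q11 q12-a->q12 q12-b->q14 q12-c->q12 q13-a->q13 q13-b->q0 q13-c->q14 q14-a->q14 q14-b->q3 q14-c->q14

Handle the two conditions separately and then intersect. One (5 states) tracks the count of `b`s modulo 5; the other (3 states) tracks whether and how much of `ac` has been seen. Each combined state is a pair, one component from each; accept when both components accept.
15 states suffice.
          a    b    c  
>  q0     q1   q2   q0 
   q1     q1   q2   q3 
   q2     q4   q5   q2 
 * q3     q3   q6   q3 
   q4     q4   q5   q6 
   q5     q7   q8   q5 
   q6     q6   q9   q6 
   q7     q7   q8   q9 
   q8    q10  q11   q8 
   q9     q9  q12   q9 
   q10   q10  q11  q12 
   q11   q13   q0  q11 
   q12   q12  q14  q12 
   q13   q13   q0  q14 
   q14   q14   q3  q14 
(> = start, * = accepting)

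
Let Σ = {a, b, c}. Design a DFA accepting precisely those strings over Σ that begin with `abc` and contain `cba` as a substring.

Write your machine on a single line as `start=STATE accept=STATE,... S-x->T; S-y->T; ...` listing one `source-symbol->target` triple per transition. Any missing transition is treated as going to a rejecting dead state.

start=q0; accept=q10; q0-a->q1; q0-b->q2; q0-c->q3; q1-a->q2; q1-b->q4; q1-c->q3; q2-a->q2; q2-b->q2; q2-c->q3; q3-a->q2; q3-b->q5; q3-c->q3; q4-a->q2; q4-b->q2; q4-c->q6; q5-a->q7; q5-b->q2; q5-c->q3; q6-a->q8; q6-b->q9; q6-c->q6; q7-a->q7; q7-b->q7; q7-c->q7; q8-a->q8; q8-b->q8; q8-c->q6; q9-a->q10; q9-b->q8; q9-c->q6; q10-a->q10; q10-b->q10; q10-c->q10

Build one automaton per condition and run them in lockstep. One (5 states) tracks whether the input so far still matches the prefix `abc`; the other (4 states) tracks whether and how much of `cba` has been seen. Each combined state is a pair, one component from each; accept when both components accept.
11 states suffice.
          a    b    c  
>  q0     q1   q2   q3 
   q1     q2   q4   q3 
   q2     q2   q2   q3 
   q3     q2   q5   q3 
   q4     q2   q2   q6 
   q5     q7   q2   q3 
   q6     q8   q9   q6 
   q7     q7   q7   q7 
   q8     q8   q8   q6 
   q9    q10   q8   q6 
 * q10   q10  q10  q10 
(> = start, * = accepting)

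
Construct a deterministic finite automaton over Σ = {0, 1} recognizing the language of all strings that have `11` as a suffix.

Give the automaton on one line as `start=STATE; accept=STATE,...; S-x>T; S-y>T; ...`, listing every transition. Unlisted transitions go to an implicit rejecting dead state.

Remember how much of `11` the current input suffix matches. State q0 means no match yet; q1 means the last symbol is `1`; q2 means the last 2 symbols are `11`. Only q2 accepts. On a mismatch, fall back to the longest proper suffix that is still a prefix of `11`.
3 states suffice.
        0   1  
>  q0   q0  q1 
   q1   q0  q2 
 * q2   q0  q2 
(> = start, * = accepting)

start=q0; accept=q2; q0-0>q0; q0-1>q1; q1-0>q0; q1-1>q2; q2-0>q0; q2-1>q2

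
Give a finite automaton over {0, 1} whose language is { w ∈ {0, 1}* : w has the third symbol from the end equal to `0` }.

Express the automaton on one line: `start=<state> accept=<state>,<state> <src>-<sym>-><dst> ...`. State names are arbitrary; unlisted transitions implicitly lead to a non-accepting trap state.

Because acceptance depends on a position counted from the end, the machine has to buffer the most recent 3 symbols. Make each state the string of the last up-to-3 symbols read; on input `x` shift the window left and append `x`. Accept when the buffered window has length 3 and begins with `0`.
With 15 states:
          0    1  
>  q0     q1   q2 
   q1     q3   q4 
   q2     q5   q6 
   q3     q7   q8 
   q4     q9  q10 
   q5    q11  q12 
   q6    q13  q14 
 * q7     q7   q8 
 * q8     q9  q10 
 * q9    q11  q12 
 * q10   q13  q14 
   q11    q7   q8 
   q12    q9  q10 
   q13   q11  q12 
   q14   q13  q14 
(> = start, * = accepting)

start=q0 accept=q7,q8,q9,q10 q0-0->q1 q0-1->q2 q1-0->q3 q1-1->q4 q2-0->q5 q2-1->q6 q3-0->q7 q3-1->q8 q4-0->q9 q4-1->q10 q5-0->q11 q5-1->q12 q6-0->q13 q6-1->q14 q7-0->q7 q7-1->q8 q8-0->q9 q8-1->q10 q9-0->q11 q9-1->q12 q10-0->q13 q10-1->q14 q11-0->q7 q11-1->q8 q12-0->q9 q12-1->q10 q13-0->q11 q13-1->q12 q14-0->q13 q14-1->q14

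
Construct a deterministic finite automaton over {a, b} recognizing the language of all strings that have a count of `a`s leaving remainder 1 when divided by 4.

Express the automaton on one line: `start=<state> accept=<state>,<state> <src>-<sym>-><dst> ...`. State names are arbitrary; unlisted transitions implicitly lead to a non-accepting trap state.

Keep the running count of `a`s modulo 4: each `a` advances along the cycle q0 → q1 → q2 → q3 → q0 while other symbols loop. Accept at q1.
        a   b  
>  q0   q1  q0 
 * q1   q2  q1 
   q2   q3  q2 
   q3   q0  q3 
(> = start, * = accepting)

start=q0 accept=q1 q0-a->q1 q0-b->q0 q1-a->q2 q1-b->q1 q2-a->q3 q2-b->q2 q3-a->q0 q3-b->q3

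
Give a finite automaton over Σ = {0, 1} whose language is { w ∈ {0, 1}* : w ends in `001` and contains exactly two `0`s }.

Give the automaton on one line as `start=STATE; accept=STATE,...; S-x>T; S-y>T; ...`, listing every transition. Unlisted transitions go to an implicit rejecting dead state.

Run two small machines in parallel and take their product. One (4 states) tracks how much of the suffix `001` has currently been matched; the other (4 states) tracks the count of `0`s, saturating at 3. Each combined state is a pair, one component from each; accept when both components accept.
          0    1  
>  s0     s1   s0 
   s1     s2   s3 
   s2     s4   s5 
   s3     s6   s3 
   s4     s4   s7 
 * s5     s8   s9 
   s6     s4   s9 
   s7     s8  s10 
   s8     s4  s10 
   s9     s8   s9 
   s10    s8  s10 
(> = start, * = accepting)

start=s0; accept=s5; s0-0>s1; s0-1>s0; s1-0>s2; s1-1>s3; s2-0>s4; s2-1>s5; s3-0>s6; s3-1>s3; s4-0>s4; s4-1>s7; s5-0>s8; s5-1>s9; s6-0>s4; s6-1>s9; s7-0>s8; s7-1>s10; s8-0>s4; s8-1>s10; s9-0>s8; s9-1>s9; s10-0>s8; s10-1>s10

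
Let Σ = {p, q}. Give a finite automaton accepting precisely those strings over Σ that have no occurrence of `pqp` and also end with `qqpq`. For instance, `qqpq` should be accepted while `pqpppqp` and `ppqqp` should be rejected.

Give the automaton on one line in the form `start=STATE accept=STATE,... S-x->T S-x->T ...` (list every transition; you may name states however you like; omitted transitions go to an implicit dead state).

start=A accept=I A-p->B A-q->C B-p->B B-q->D C-p->B C-q->E D-p->F D-q->E E-p->G E-q->E F-p->F F-q->H G-p->B G-q->I H-p->F H-q->J I-p->F I-q->E J-p->K J-q->J K-p->F K-q->L L-p->F L-q->J

Build one automaton per condition and run them in lockstep. The first has 4 states tracking partial matches of the forbidden pattern `pqp`; the second has 5 states tracking how much of the suffix `qqpq` has currently been matched. A product state is a pair (one from each), accepting exactly when both do.
A 12-state machine:
       p  q 
>  A   B  C 
   B   B  D 
   C   B  E 
   D   F  E 
   E   G  E 
   F   F  H 
   G   B  I 
   H   F  J 
 * I   F  E 
   J   K  J 
   K   F  L 
   L   F  J 
(> = start, * = accepting)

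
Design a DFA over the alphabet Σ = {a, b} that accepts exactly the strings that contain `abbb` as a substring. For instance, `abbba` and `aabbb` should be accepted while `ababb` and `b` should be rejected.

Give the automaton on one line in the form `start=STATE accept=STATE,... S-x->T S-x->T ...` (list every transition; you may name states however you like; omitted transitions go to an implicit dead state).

Track how much of `abbb` has been matched so far: state q0 is no progress, q4 is the absorbing accept state reached once `abbb` has occurred. Intermediate states record partial matches; on a mismatch, fall back to the longest reusable overlap.
A 5-state machine:
        a   b  
>  q0   q1  q0 
   q1   q1  q2 
   q2   q1  q3 
   q3   q1  q4 
 * q4   q4  q4 
(> = start, * = accepting)

start=q0 accept=q4 q0-a->q1 q0-b->q0 q1-a->q1 q1-b->q2 q2-a->q1 q2-b->q3 q3-a->q1 q3-b->q4 q4-a->q4 q4-b->q4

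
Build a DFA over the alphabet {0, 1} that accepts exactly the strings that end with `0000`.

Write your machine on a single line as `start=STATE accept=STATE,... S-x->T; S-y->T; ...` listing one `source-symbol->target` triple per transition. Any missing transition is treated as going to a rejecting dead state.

start=q0; accept=q4; q0-0->q1; q0-1->q0; q1-0->q2; q1-1->q0; q2-0->q3; q2-1->q0; q3-0->q4; q3-1->q0; q4-0->q4; q4-1->q0

Let each state record the length of the longest suffix of the input read so far that is also a prefix of `0000`. q1 means the last symbol is `0`; q2 means the last 2 symbols are `00`; q3 means the last 3 symbols are `000`; q4 means the last 4 symbols are `0000`. Accept only at q4, where the string currently ends in `0000`.
        0   1  
>  q0   q1  q0 
   q1   q2  q0 
   q2   q3  q0 
   q3   q4  q0 
 * q4   q4  q0 
(> = start, * = accepting)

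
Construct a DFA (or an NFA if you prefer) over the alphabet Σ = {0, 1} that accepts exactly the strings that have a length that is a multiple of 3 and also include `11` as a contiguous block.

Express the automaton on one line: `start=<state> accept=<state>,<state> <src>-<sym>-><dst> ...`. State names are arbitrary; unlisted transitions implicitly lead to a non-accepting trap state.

start=A accept=H A-0->B A-1->C B-0->D B-1->E C-0->D C-1->F D-0->A D-1->G E-0->A E-1->H F-0->H F-1->H G-0->B G-1->I H-0->I H-1->I I-0->F I-1->F

Build one automaton per condition and run them in lockstep. One (3 states) tracks the input length modulo 3; the other (3 states) tracks whether and how much of `11` has been seen. Each combined state is a pair, one component from each; accept when both components accept.
       0  1 
>  A   B  C 
   B   D  E 
   C   D  F 
   D   A  G 
   E   A  H 
   F   H  H 
   G   B  I 
 * H   I  I 
   I   F  F 
(> = start, * = accepting)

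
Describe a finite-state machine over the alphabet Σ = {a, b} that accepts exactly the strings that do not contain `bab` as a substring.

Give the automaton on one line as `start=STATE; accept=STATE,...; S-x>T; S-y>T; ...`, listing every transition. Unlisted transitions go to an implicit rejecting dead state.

Track partial matches of the forbidden pattern `bab`. State q3 is a dead state reached once `bab` has occurred; every other state accepts. q0 means no part of `bab` is currently matched.
4 states suffice.
        a   b  
>* q0   q0  q1 
 * q1   q2  q1 
 * q2   q0  q3 
   q3   q3  q3 
(> = start, * = accepting)

start=q0; accept=q0,q1,q2; q0-a>q0; q0-b>q1; q1-a>q2; q1-b>q1; q2-a>q0; q2-b>q3; q3-a>q3; q3-b>q3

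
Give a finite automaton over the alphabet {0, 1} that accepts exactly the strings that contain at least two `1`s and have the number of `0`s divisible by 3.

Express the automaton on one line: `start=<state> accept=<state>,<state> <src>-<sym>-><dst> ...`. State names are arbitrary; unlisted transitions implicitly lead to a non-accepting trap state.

start=s0 accept=s5,s8 s0-0->s1 s0-1->s2 s1-0->s3 s1-1->s4 s2-0->s4 s2-1->s5 s3-0->s0 s3-1->s6 s4-0->s6 s4-1->s7 s5-0->s7 s5-1->s8 s6-0->s2 s6-1->s9 s7-0->s9 s7-1->s10 s8-0->s10 s8-1->s8 s9-0->s5 s9-1->s11 s10-0->s11 s10-1->s10 s11-0->s8 s11-1->s11

Handle the two conditions separately and then intersect. The first has 4 states tracking the count of `1`s, saturating at 3; the second has 3 states tracking the count of `0`s modulo 3. A product state is a pair (one from each), accepting exactly when both do.
With 12 states:
          0    1  
>  s0     s1   s2 
   s1     s3   s4 
   s2     s4   s5 
   s3     s0   s6 
   s4     s6   s7 
 * s5     s7   s8 
   s6     s2   s9 
   s7     s9  s10 
 * s8    s10   s8 
   s9     s5  s11 
   s10   s11  s10 
   s11    s8  s11 
(> = start, * = accepting)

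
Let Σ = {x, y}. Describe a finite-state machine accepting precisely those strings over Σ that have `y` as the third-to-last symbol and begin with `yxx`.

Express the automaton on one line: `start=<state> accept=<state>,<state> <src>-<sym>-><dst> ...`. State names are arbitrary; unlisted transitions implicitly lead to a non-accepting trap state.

Build one automaton per condition and run them in lockstep. One (15 states) tracks the last 3 symbols read; the other (5 states) tracks whether the input so far still matches the prefix `yxx`. Each combined state is a pair, one component from each; accept when both components accept.
       x  y 
>  A   B  C 
   B   D  E 
   C   F  G 
   D   H  I 
   E   J  K 
   F   L  M 
   G   N  O 
   H   H  I 
   I   J  K 
   J   P  M 
   K   N  O 
 * L   Q  R 
   M   J  K 
   N   P  M 
   O   N  O 
   P   H  I 
   Q   Q  R 
   R   S  T 
   S   L  U 
   T   V  W 
 * U   S  T 
 * V   L  U 
 * W   V  W 
(> = start, * = accepting)

start=A accept=L,U,V,W A-x->B A-y->C B-x->D B-y->E C-x->F C-y->G D-x->H D-y->I E-x->J E-y->K F-x->L F-y->M G-x->N G-y->O H-x->H H-y->I I-x->J I-y->K J-x->P J-y->M K-x->N K-y->O L-x->Q L-y->R M-x->J M-y->K N-x->P N-y->M O-x->N O-y->O P-x->H P-y->I Q-x->Q Q-y->R R-x->S R-y->T S-x->L S-y->U T-x->V T-y->W U-x->S U-y->T V-x->L V-y->U W-x->V W-y->W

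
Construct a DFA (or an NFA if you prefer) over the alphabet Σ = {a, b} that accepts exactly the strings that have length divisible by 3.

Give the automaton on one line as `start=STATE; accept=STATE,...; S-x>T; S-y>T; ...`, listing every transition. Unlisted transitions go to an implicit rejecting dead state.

start=q0; accept=q0; q0-a>q1; q0-b>q1; q1-a>q2; q1-b>q2; q2-a>q0; q2-b>q0

Count input length modulo 3: every symbol advances one step around the cycle q0 → q1 → q2 → q0. Accept at q0.
A 3-state machine:
        a   b  
>* q0   q1  q1 
   q1   q2  q2 
   q2   q0  q0 
(> = start, * = accepting)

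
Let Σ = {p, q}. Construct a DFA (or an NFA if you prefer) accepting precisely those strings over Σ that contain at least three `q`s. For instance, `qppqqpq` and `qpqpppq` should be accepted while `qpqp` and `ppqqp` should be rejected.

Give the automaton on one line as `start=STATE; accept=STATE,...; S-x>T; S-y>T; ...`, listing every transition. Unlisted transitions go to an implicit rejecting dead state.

start=s0; accept=s3,s4; s0-p>s0; s0-q>s1; s1-p>s1; s1-q>s2; s2-p>s2; s2-q>s3; s3-p>s3; s3-q>s4; s4-p>s4; s4-q>s4

Count `q`s, saturating at 4: states s0 through s3 mean 0 through 3 `q`s seen; s4 means more than 3. Each `q` increments (capped at s4); other symbols loop. Accept from {s3, s4}.
A 5-state machine:
        p   q  
>  s0   s0  s1 
   s1   s1  s2 
   s2   s2  s3 
 * s3   s3  s4 
 * s4   s4  s4 
(> = start, * = accepting)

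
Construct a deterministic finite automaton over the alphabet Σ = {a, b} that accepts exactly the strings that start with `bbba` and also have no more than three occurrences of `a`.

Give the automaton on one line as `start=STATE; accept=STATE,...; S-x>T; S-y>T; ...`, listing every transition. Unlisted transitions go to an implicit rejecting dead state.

Handle the two conditions separately and then intersect. The first has 6 states tracking whether the input so far still matches the prefix `bbba`; the second has 5 states tracking the count of `a`s, saturating at 4. A product state is a pair (one from each), accepting exactly when both do. Equivalent product states are then merged.
8 states suffice.
        a   b  
>  q0   q1  q2 
   q1   q1  q1 
   q2   q1  q3 
   q3   q1  q4 
   q4   q5  q1 
 * q5   q6  q5 
 * q6   q7  q6 
 * q7   q1  q7 
(> = start, * = accepting)

start=q0; accept=q5,q6,q7; q0-a>q1; q0-b>q2; q1-a>q1; q1-b>q1; q2-a>q1; q2-b>q3; q3-a>q1; q3-b>q4; q4-a>q5; q4-b>q1; q5-a>q6; q5-b>q5; q6-a>q7; q6-b>q6; q7-a>q1; q7-b>q7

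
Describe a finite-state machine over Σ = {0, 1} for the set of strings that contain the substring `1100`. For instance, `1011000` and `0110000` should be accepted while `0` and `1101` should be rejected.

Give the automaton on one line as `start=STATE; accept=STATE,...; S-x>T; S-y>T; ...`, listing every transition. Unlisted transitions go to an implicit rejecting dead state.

States S0..S3 record the length of the longest prefix of `1100` that matches the current input suffix. Reaching S4 means `1100` has been seen, and we stay there forever. Accept from S4.
A 5-state machine:
        0   1  
>  S0   S0  S1 
   S1   S0  S2 
   S2   S3  S2 
   S3   S4  S1 
 * S4   S4  S4 
(> = start, * = accepting)

start=S0; accept=S4; S0-0>S0; S0-1>S1; S1-0>S0; S1-1>S2; S2-0>S3; S2-1>S2; S3-0>S4; S3-1>S1; S4-0>S4; S4-1>S4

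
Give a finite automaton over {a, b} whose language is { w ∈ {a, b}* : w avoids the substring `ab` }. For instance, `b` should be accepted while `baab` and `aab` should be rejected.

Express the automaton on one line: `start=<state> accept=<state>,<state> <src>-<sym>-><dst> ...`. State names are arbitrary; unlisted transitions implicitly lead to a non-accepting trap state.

start=s0 accept=s0,s1 s0-a->s1 s0-b->s0 s1-a->s1 s1-b->s2 s2-a->s2 s2-b->s2

Track partial matches of the forbidden pattern `ab`. State s2 is a dead state reached once `ab` has occurred; every other state accepts. s0 means no part of `ab` is currently matched.
A 3-state machine:
        a   b  
>* s0   s1  s0 
 * s1   s1  s2 
   s2   s2  s2 
(> = start, * = accepting)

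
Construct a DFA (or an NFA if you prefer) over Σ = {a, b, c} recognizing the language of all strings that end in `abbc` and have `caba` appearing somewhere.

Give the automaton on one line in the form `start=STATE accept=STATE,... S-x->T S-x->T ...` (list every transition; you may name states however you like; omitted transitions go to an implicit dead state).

start=q0 accept=q12 q0-a->q1 q0-b->q0 q0-c->q2 q1-a->q1 q1-b->q3 q1-c->q2 q2-a->q4 q2-b->q0 q2-c->q2 q3-a->q1 q3-b->q5 q3-c->q2 q4-a->q1 q4-b->q6 q4-c->q2 q5-a->q1 q5-b->q0 q5-c->q7 q6-a->q8 q6-b->q5 q6-c->q2 q7-a->q4 q7-b->q0 q7-c->q2 q8-a->q8 q8-b->q9 q8-c->q10 q9-a->q8 q9-b->q11 q9-c->q10 q10-a->q8 q10-b->q10 q10-c->q10 q11-a->q8 q11-b->q10 q11-c->q12 q12-a->q8 q12-b->q10 q12-c->q10

Run two small machines in parallel and take their product. One (5 states) tracks how much of the suffix `abbc` has currently been matched; the other (5 states) tracks whether and how much of `caba` has been seen. Each combined state is a pair, one component from each; accept when both components accept.
A 13-state machine:
          a    b    c  
>  q0     q1   q0   q2 
   q1     q1   q3   q2 
   q2     q4   q0   q2 
   q3     q1   q5   q2 
   q4     q1   q6   q2 
   q5     q1   q0   q7 
   q6     q8   q5   q2 
   q7     q4   q0   q2 
   q8     q8   q9  q10 
   q9     q8  q11  q10 
   q10    q8  q10  q10 
   q11    q8  q10  q12 
 * q12    q8  q10  q10 
(> = start, * = accepting)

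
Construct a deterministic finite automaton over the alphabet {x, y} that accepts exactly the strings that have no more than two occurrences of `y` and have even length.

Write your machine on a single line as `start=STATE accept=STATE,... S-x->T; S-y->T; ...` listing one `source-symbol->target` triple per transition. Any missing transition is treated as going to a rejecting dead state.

start=q0; accept=q0,q3,q4; q0-x->q1; q0-y->q2; q1-x->q0; q1-y->q3; q2-x->q3; q2-y->q4; q3-x->q2; q3-y->q5; q4-x->q5; q4-y->q6; q5-x->q4; q5-y->q7; q6-x->q7; q6-y->q7; q7-x->q6; q7-y->q6

Run two small machines in parallel and take their product. One (4 states) tracks the count of `y`s, saturating at 3; the other (2 states) tracks the input length modulo 2. Each combined state is a pair, one component from each; accept when both components accept.
With 8 states:
        x   y  
>* q0   q1  q2 
   q1   q0  q3 
   q2   q3  q4 
 * q3   q2  q5 
 * q4   q5  q6 
   q5   q4  q7 
   q6   q7  q7 
   q7   q6  q6 
(> = start, * = accepting)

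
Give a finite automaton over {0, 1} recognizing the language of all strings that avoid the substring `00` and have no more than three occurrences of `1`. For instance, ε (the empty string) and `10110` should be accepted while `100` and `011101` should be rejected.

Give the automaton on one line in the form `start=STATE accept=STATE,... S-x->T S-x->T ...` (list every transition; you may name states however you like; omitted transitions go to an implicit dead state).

Run two small machines in parallel and take their product. One (3 states) tracks partial matches of the forbidden pattern `00`; the other (5 states) tracks the count of `1`s, saturating at 4. Each combined state is a pair, one component from each; accept when both components accept. Equivalent product states are then merged.
        0   1  
>* q0   q1  q2 
 * q1   q3  q2 
 * q2   q4  q5 
   q3   q3  q3 
 * q4   q3  q5 
 * q5   q6  q7 
 * q6   q3  q7 
 * q7   q8  q3 
 * q8   q3  q3 
(> = start, * = accepting)

start=q0 accept=q0,q1,q2,q4,q5,q6,q7,q8 q0-0->q1 q0-1->q2 q1-0->q3 q1-1->q2 q2-0->q4 q2-1->q5 q3-0->q3 q3-1->q3 q4-0->q3 q4-1->q5 q5-0->q6 q5-1->q7 q6-0->q3 q6-1->q7 q7-0->q8 q7-1->q3 q8-0->q3 q8-1->q3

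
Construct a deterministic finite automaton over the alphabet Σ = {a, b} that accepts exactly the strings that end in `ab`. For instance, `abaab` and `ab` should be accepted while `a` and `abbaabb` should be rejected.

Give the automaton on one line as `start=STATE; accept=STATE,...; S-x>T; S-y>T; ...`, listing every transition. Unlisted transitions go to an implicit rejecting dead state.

Remember how much of `ab` the current input suffix matches. State q0 means no match yet; q1 means the last symbol is `a`; q2 means the last 2 symbols are `ab`. Only q2 accepts. On a mismatch, fall back to the longest proper suffix that is still a prefix of `ab`.
With 3 states:
        a   b  
>  q0   q1  q0 
   q1   q1  q2 
 * q2   q1  q0 
(> = start, * = accepting)

start=q0; accept=q2; q0-a>q1; q0-b>q0; q1-a>q1; q1-b>q2; q2-a>q1; q2-b>q0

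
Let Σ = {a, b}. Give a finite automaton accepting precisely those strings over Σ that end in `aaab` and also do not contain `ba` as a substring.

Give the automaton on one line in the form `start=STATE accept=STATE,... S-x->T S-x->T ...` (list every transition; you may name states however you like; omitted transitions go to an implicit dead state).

Build one automaton per condition and run them in lockstep. One (5 states) tracks how much of the suffix `aaab` has currently been matched; the other (3 states) tracks partial matches of the forbidden pattern `ba`. Each combined state is a pair, one component from each; accept when both components accept. Equivalent product states are then merged.
A 6-state machine:
        a   b  
>  S0   S1  S2 
   S1   S3  S2 
   S2   S2  S2 
   S3   S4  S2 
   S4   S4  S5 
 * S5   S2  S2 
(> = start, * = accepting)

start=S0 accept=S5 S0-a->S1 S0-b->S2 S1-a->S3 S1-b->S2 S2-a->S2 S2-b->S2 S3-a->S4 S3-b->S2 S4-a->S4 S4-b->S5 S5-a->S2 S5-b->S2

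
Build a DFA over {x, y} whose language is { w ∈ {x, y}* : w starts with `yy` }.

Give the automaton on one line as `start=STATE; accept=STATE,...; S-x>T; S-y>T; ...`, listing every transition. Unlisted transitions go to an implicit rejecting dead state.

Walk along `yy` while the input agrees: from s0 take `y` to s1, and so on. Any deviation drops to the rejecting sink s3. Once s2 is reached the prefix is confirmed and every continuation is accepted.
With 4 states:
        x   y  
>  s0   s3  s1 
   s1   s3  s2 
 * s2   s2  s2 
   s3   s3  s3 
(> = start, * = accepting)

start=s0; accept=s2; s0-x>s3; s0-y>s1; s1-x>s3; s1-y>s2; s2-x>s2; s2-y>s2; s3-x>s3; s3-y>s3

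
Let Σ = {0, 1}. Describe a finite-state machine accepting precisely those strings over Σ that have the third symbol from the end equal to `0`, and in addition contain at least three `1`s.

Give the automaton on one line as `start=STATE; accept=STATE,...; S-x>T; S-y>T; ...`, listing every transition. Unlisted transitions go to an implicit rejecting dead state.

start=S0; accept=S7,S11,S12,S14; S0-0>S0; S0-1>S1; S1-0>S2; S1-1>S3; S2-0>S2; S2-1>S4; S3-0>S5; S3-1>S6; S4-0>S5; S4-1>S7; S5-0>S8; S5-1>S9; S6-0>S10; S6-1>S6; S7-0>S10; S7-1>S6; S8-0>S8; S8-1>S11; S9-0>S12; S9-1>S7; S10-0>S13; S10-1>S9; S11-0>S12; S11-1>S7; S12-0>S13; S12-1>S9; S13-0>S14; S13-1>S11; S14-0>S14; S14-1>S11

Run two small machines in parallel and take their product. The first has 15 states tracking the last 3 symbols read; the second has 5 states tracking the count of `1`s, saturating at 4. A product state is a pair (one from each), accepting exactly when both do. Minimizing collapses redundant product states.
15 states suffice.
          0    1  
>  S0     S0   S1 
   S1     S2   S3 
   S2     S2   S4 
   S3     S5   S6 
   S4     S5   S7 
   S5     S8   S9 
   S6    S10   S6 
 * S7    S10   S6 
   S8     S8  S11 
   S9    S12   S7 
   S10   S13   S9 
 * S11   S12   S7 
 * S12   S13   S9 
   S13   S14  S11 
 * S14   S14  S11 
(> = start, * = accepting)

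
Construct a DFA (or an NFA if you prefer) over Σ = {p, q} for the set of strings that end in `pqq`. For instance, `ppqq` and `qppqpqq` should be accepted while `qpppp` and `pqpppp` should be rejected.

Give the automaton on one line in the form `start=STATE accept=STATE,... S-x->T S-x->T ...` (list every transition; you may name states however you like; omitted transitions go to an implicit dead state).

start=S0 accept=S3 S0-p->S1 S0-q->S0 S1-p->S1 S1-q->S2 S2-p->S1 S2-q->S3 S3-p->S1 S3-q->S0

Let each state record the length of the longest suffix of the input read so far that is also a prefix of `pqq`. S1 means the last symbol is `p`; S2 means the last 2 symbols are `pq`; S3 means the last 3 symbols are `pqq`. Accept only at S3, where the string currently ends in `pqq`.
4 states suffice.
        p   q  
>  S0   S1  S0 
   S1   S1  S2 
   S2   S1  S3 
 * S3   S1  S0 
(> = start, * = accepting)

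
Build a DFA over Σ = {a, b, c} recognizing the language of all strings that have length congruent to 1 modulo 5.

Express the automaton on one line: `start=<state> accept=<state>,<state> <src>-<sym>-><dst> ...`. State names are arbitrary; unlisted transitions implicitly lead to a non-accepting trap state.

start=S0 accept=S1 S0-a->S1 S0-b->S1 S0-c->S1 S1-a->S2 S1-b->S2 S1-c->S2 S2-a->S3 S2-b->S3 S2-c->S3 S3-a->S4 S3-b->S4 S3-c->S4 S4-a->S0 S4-b->S0 S4-c->S0

Count input length modulo 5: every symbol advances one step around the cycle S0 → S1 → S2 → S3 → S4 → S0. Accept at S1.
A 5-state machine:
        a   b   c  
>  S0   S1  S1  S1 
 * S1   S2  S2  S2 
   S2   S3  S3  S3 
   S3   S4  S4  S4 
   S4   S0  S0  S0 
(> = start, * = accepting)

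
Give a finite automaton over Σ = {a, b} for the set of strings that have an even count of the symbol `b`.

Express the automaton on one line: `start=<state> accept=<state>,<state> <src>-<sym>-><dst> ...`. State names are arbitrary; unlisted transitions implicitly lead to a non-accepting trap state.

The only thing that matters is how many `b`s have appeared, reduced mod 2. Use one state per residue: S0 for 0, …, S1 for 1. Reading `b` moves to the next residue; anything else stays put. S0 is accepting.
A 2-state machine:
        a   b  
>* S0   S0  S1 
   S1   S1  S0 
(> = start, * = accepting)

start=S0 accept=S0 S0-a->S0 S0-b->S1 S1-a->S1 S1-b->S0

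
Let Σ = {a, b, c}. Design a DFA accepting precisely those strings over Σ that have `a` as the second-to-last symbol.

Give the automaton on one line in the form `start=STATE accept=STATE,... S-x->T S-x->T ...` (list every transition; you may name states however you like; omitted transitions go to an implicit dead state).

start=q0 accept=q4,q5,q6 q0-a->q1 q0-b->q2 q0-c->q3 q1-a->q4 q1-b->q5 q1-c->q6 q2-a->q7 q2-b->q8 q2-c->q9 q3-a->q10 q3-b->q11 q3-c->q12 q4-a->q4 q4-b->q5 q4-c->q6 q5-a->q7 q5-b->q8 q5-c->q9 q6-a->q10 q6-b->q11 q6-c->q12 q7-a->q4 q7-b->q5 q7-c->q6 q8-a->q7 q8-b->q8 q8-c->q9 q9-a->q10 q9-b->q11 q9-c->q12 q10-a->q4 q10-b->q5 q10-c->q6 q11-a->q7 q11-b->q8 q11-c->q9 q12-a->q10 q12-b->q11 q12-c->q12

Because acceptance depends on a position counted from the end, the machine has to buffer the most recent 2 symbols. Make each state the string of the last up-to-2 symbols read; on input `x` shift the window left and append `x`. Accept when the buffered window has length 2 and begins with `a`.
          a    b    c  
>  q0     q1   q2   q3 
   q1     q4   q5   q6 
   q2     q7   q8   q9 
   q3    q10  q11  q12 
 * q4     q4   q5   q6 
 * q5     q7   q8   q9 
 * q6    q10  q11  q12 
   q7     q4   q5   q6 
   q8     q7   q8   q9 
   q9    q10  q11  q12 
   q10    q4   q5   q6 
   q11    q7   q8   q9 
   q12   q10  q11  q12 
(> = start, * = accepting)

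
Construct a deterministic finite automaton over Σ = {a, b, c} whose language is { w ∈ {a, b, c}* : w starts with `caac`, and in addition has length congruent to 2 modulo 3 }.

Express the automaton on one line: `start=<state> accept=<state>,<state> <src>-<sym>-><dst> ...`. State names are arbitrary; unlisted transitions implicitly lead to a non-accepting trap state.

start=s0 accept=s6 s0-a->s1 s0-b->s1 s0-c->s2 s1-a->s1 s1-b->s1 s1-c->s1 s2-a->s3 s2-b->s1 s2-c->s1 s3-a->s4 s3-b->s1 s3-c->s1 s4-a->s1 s4-b->s1 s4-c->s5 s5-a->s6 s5-b->s6 s5-c->s6 s6-a->s7 s6-b->s7 s6-c->s7 s7-a->s5 s7-b->s5 s7-c->s5

Run two small machines in parallel and take their product. One (6 states) tracks whether the input so far still matches the prefix `caac`; the other (3 states) tracks the input length modulo 3. Each combined state is a pair, one component from each; accept when both components accept. Minimizing collapses redundant product states.
8 states suffice.
        a   b   c  
>  s0   s1  s1  s2 
   s1   s1  s1  s1 
   s2   s3  s1  s1 
   s3   s4  s1  s1 
   s4   s1  s1  s5 
   s5   s6  s6  s6 
 * s6   s7  s7  s7 
   s7   s5  s5  s5 
(> = start, * = accepting)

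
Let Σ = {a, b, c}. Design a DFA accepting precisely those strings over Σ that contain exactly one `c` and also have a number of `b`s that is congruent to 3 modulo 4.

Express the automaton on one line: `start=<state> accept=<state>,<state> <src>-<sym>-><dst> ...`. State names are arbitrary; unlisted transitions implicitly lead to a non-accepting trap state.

start=q0 accept=q8 q0-a->q0 q0-b->q1 q0-c->q2 q1-a->q1 q1-b->q3 q1-c->q4 q2-a->q2 q2-b->q4 q2-c->q5 q3-a->q3 q3-b->q6 q3-c->q7 q4-a->q4 q4-b->q7 q4-c->q5 q5-a->q5 q5-b->q5 q5-c->q5 q6-a->q6 q6-b->q0 q6-c->q8 q7-a->q7 q7-b->q8 q7-c->q5 q8-a->q8 q8-b->q2 q8-c->q5

Handle the two conditions separately and then intersect. The first has 3 states tracking the count of `c`s, saturating at 2; the second has 4 states tracking the count of `b`s modulo 4. A product state is a pair (one from each), accepting exactly when both do. Equivalent product states are then merged.
9 states suffice.
        a   b   c  
>  q0   q0  q1  q2 
   q1   q1  q3  q4 
   q2   q2  q4  q5 
   q3   q3  q6  q7 
   q4   q4  q7  q5 
   q5   q5  q5  q5 
   q6   q6  q0  q8 
   q7   q7  q8  q5 
 * q8   q8  q2  q5 
(> = start, * = accepting)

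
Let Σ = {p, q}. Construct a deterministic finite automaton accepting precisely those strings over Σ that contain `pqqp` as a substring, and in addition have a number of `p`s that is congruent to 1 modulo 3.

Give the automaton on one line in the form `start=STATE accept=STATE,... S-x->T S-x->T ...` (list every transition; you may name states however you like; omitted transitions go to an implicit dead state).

Handle the two conditions separately and then intersect. The first has 5 states tracking whether and how much of `pqqp` has been seen; the second has 3 states tracking the count of `p`s modulo 3. A product state is a pair (one from each), accepting exactly when both do.
A 15-state machine:
       p  q 
>  A   B  A 
   B   C  D 
   C   E  F 
   D   C  G 
   E   B  H 
   F   E  I 
   G   J  K 
   H   B  L 
   I   M  N 
   J   M  J 
   K   C  K 
   L   O  A 
   M   O  M 
   N   E  N 
 * O   J  O 
(> = start, * = accepting)

start=A accept=O A-p->B A-q->A B-p->C B-q->D C-p->E C-q->F D-p->C D-q->G E-p->B E-q->H F-p->E F-q->I G-p->J G-q->K H-p->B H-q->L I-p->M I-q->N J-p->M J-q->J K-p->C K-q->K L-p->O L-q->A M-p->O M-q->M N-p->E N-q->N O-p->J O-q->O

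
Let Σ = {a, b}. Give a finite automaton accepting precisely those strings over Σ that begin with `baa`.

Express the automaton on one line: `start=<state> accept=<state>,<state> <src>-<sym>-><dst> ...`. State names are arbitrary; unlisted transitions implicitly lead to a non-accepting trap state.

Check the first 3 symbols one by one: S0 through S2 record how many have matched `baa` so far; any wrong symbol goes to the dead state S4. After all 3 match we enter the accepting sink S3.
        a   b  
>  S0   S4  S1 
   S1   S2  S4 
   S2   S3  S4 
 * S3   S3  S3 
   S4   S4  S4 
(> = start, * = accepting)

start=S0 accept=S3 S0-a->S4 S0-b->S1 S1-a->S2 S1-b->S4 S2-a->S3 S2-b->S4 S3-a->S3 S3-b->S3 S4-a->S4 S4-b->S4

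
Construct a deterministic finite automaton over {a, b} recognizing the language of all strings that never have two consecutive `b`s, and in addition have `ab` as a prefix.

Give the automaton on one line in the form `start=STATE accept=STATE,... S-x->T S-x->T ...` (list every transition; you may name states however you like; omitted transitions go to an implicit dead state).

Build one automaton per condition and run them in lockstep. The first has 3 states tracking partial matches of the forbidden pattern `bb`; the second has 4 states tracking whether the input so far still matches the prefix `ab`. A product state is a pair (one from each), accepting exactly when both do. After merging equivalent states the machine shrinks.
        a   b  
>  q0   q1  q2 
   q1   q2  q3 
   q2   q2  q2 
 * q3   q4  q2 
 * q4   q4  q3 
(> = start, * = accepting)

start=q0 accept=q3,q4 q0-a->q1 q0-b->q2 q1-a->q2 q1-b->q3 q2-a->q2 q2-b->q2 q3-a->q4 q3-b->q2 q4-a->q4 q4-b->q3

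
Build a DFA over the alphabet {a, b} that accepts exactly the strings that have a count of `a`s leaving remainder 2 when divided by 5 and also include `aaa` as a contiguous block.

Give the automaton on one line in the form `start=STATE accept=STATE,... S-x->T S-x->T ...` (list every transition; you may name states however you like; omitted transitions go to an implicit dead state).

start=q0 accept=q16 q0-a->q1 q0-b->q0 q1-a->q2 q1-b->q3 q2-a->q4 q2-b->q5 q3-a->q6 q3-b->q3 q4-a->q7 q4-b->q4 q5-a->q8 q5-b->q5 q6-a->q9 q6-b->q5 q7-a->q10 q7-b->q7 q8-a->q11 q8-b->q12 q9-a->q7 q9-b->q12 q10-a->q13 q10-b->q10 q11-a->q10 q11-b->q14 q12-a->q15 q12-b->q12 q13-a->q16 q13-b->q13 q14-a->q17 q14-b->q14 q15-a->q18 q15-b->q14 q16-a->q4 q16-b->q16 q17-a->q19 q17-b->q0 q18-a->q13 q18-b->q0 q19-a->q16 q19-b->q3

Handle the two conditions separately and then intersect. The first has 5 states tracking the count of `a`s modulo 5; the second has 4 states tracking whether and how much of `aaa` has been seen. A product state is a pair (one from each), accepting exactly when both do.
With 20 states:
          a    b  
>  q0     q1   q0 
   q1     q2   q3 
   q2     q4   q5 
   q3     q6   q3 
   q4     q7   q4 
   q5     q8   q5 
   q6     q9   q5 
   q7    q10   q7 
   q8    q11  q12 
   q9     q7  q12 
   q10   q13  q10 
   q11   q10  q14 
   q12   q15  q12 
   q13   q16  q13 
   q14   q17  q14 
   q15   q18  q14 
 * q16    q4  q16 
   q17   q19   q0 
   q18   q13   q0 
   q19   q16   q3 
(> = start, * = accepting)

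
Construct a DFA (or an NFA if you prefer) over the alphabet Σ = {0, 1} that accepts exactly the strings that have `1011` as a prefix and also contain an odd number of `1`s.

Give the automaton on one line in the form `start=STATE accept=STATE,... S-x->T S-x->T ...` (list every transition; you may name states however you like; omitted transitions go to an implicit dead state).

start=s0 accept=s5 s0-0->s1 s0-1->s2 s1-0->s1 s1-1->s1 s2-0->s3 s2-1->s1 s3-0->s1 s3-1->s4 s4-0->s1 s4-1->s5 s5-0->s5 s5-1->s6 s6-0->s6 s6-1->s5

Build one automaton per condition and run them in lockstep. The first has 6 states tracking whether the input so far still matches the prefix `1011`; the second has 2 states tracking the count of `1`s modulo 2. A product state is a pair (one from each), accepting exactly when both do. Equivalent product states are then merged.
A 7-state machine:
        0   1  
>  s0   s1  s2 
   s1   s1  s1 
   s2   s3  s1 
   s3   s1  s4 
   s4   s1  s5 
 * s5   s5  s6 
   s6   s6  s5 
(> = start, * = accepting)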